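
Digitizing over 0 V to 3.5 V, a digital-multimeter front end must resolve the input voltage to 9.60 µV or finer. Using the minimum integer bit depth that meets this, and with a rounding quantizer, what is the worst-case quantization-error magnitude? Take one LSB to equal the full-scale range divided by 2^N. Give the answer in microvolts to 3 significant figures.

Range is 3.5 V.
3.5 V / 9.60 µV = 364600. Since 2^18 = 262144 and 2^19 = 524288, N = 19.
One LSB is 3.5 V / 524288 = 6.6757 µV.
|e|_max = LSB/2 = 3.34 µV.

3.34 µV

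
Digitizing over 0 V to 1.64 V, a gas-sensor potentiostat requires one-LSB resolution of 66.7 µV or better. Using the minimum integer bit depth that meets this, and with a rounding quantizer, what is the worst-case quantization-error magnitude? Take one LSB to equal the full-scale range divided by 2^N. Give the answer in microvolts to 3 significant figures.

Span = 1.64 V.
Need 2^N ≥ 1.64 V / 66.7 µV = 24590 → N_min = 15.
Step size = 1.64/32768 V = 50.049 µV.
Half an LSB is 25.0 µV.

25.0 µV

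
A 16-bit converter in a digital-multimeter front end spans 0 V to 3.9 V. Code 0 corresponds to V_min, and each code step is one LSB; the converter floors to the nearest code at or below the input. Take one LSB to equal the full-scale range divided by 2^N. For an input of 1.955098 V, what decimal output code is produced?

Full-scale range = 3.9 V. LSB = 3.9 V / 2^16 ≈ 59.51 µV.
(V_in − V_min) × 2^16/range = (1.955098 − (0)) × 65536/3.9 = 32853.667.
Floor → code = 32853.

32853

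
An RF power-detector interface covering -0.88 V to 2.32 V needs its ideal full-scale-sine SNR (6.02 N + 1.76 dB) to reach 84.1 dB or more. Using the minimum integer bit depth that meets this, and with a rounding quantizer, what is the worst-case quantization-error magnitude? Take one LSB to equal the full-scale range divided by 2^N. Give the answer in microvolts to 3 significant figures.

97.7 µV

Range = 2.32 − (-0.88) = 3.2 V.
6.02 N + 1.76 ≥ 84.1 gives N ≥ 13.678, so the minimum integer is 14.
LSB = 3.2 V / 2^14 = 195.31 µV.
Half an LSB is 97.7 µV.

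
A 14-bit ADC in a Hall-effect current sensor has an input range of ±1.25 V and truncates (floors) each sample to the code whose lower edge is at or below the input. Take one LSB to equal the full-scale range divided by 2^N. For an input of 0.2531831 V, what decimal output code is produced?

9851

Range = 1.25 − (-1.25) = 2.5 V. LSB = 2.5 V / 2^14 ≈ 152.6 µV.
code = ⌊(V_in − V_min)/LSB⌋ = ⌊(V_in − V_min) × 2^14 / range⌋
     = ⌊(0.2531831 − (-1.25)) × 16384 / 2.5⌋ = ⌊1.5031831 × 16384/2.5⌋
     = ⌊9851.261⌋ = 9851.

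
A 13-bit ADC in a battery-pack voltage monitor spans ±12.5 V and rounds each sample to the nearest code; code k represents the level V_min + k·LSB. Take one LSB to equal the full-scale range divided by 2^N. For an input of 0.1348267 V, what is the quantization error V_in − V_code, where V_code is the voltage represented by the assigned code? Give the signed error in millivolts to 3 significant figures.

Span: 12.5 V − (-12.5 V) = 25 V. LSB = 25 V / 2^13 ≈ 3.052 mV.
Position in LSBs: (0.1348267 − (-12.5)) × 8192/25 = 4140.1800; rounding gives k = 4140.
Reconstructed level: -12.5 + 4140 × 25/8192 V = 0.1342773438 V.
V_in − V_code = 0.1348267 − (0.1342773438) = +0.549 mV.

+0.549 mV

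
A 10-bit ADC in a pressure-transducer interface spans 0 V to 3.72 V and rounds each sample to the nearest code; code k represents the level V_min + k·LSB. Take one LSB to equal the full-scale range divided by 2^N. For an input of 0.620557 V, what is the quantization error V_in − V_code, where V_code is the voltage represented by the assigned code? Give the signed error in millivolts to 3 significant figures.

−0.654 mV

Span = 3.72 V. LSB = 3.72 V / 2^10 ≈ 3.633 mV.
(0.620557 − (0)) / LSB = 0.620557 × 1024/3.72 = 170.8200. Nearest integer: k = 171.
V_code = 0 + (171/1024) × 3.72 = 0.6212109375 V.
V_in − V_code = 0.620557 − (0.6212109375) = −0.654 mV.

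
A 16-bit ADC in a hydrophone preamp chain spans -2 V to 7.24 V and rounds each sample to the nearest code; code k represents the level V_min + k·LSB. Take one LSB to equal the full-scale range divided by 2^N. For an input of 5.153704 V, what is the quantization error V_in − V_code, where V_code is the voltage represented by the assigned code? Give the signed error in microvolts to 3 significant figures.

Range = 7.24 − (-2) = 9.24 V. LSB = 9.24 V / 2^16 ≈ 141.0 µV.
(V_in − V_min)/LSB = (5.153704 − (-2)) × 65536/9.24 = 50738.6521 → nearest code k = 50739.
V_code = V_min + k × range/2^16 = -2 + 50739 × 9.24/65536 = 5.1537530518 V.
e = 5.153704 − (5.1537530518) = −49.1 µV.

−49.1 µV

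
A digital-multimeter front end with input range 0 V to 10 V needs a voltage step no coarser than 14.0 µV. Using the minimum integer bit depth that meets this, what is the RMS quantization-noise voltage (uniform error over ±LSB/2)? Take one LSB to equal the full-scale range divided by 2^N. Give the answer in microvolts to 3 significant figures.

2.75 µV

Full-scale range = 10 V.
Levels needed ≥ 10/14.0 µV = 714300. 2^20 = 1048576 suffices, so N_min = 20.
One LSB is 10 V / 1048576 = 9.5367 µV.
RMS noise = LSB/√12 = 2.75 µV.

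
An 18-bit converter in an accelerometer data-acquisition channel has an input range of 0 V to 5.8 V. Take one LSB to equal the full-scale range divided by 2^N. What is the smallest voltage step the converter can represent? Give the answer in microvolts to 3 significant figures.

Full-scale range = 5.8 V.
2^18 = 262144 levels.
LSB = 5.8 V / 2^18 = 22.1 µV.

22.1 µV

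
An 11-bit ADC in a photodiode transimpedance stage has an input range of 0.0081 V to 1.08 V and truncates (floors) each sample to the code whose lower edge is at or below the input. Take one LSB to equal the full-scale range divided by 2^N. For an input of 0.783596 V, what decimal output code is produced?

1481

Range = 1.08 − (0.0081) = 1.0719 V. LSB = 1.0719 V / 2^11 ≈ 0.5234 mV.
V_in − V_min = 0.783596 − (0.0081) = 0.775496 V.
Divide by LSB: 0.775496 × 2048/1.0719 = 1481.6828.
Truncating gives code 1481.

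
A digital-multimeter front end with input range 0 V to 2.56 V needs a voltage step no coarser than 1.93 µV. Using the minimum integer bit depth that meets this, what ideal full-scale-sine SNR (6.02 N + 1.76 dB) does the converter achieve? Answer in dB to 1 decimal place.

Full-scale range = 2.56 V.
Required number of levels: 2.56/1.93 µV = 1.3264e6; smallest N with 2^N ≥ that is 21.
SNR = 6.02 × 21 + 1.76 = 128.18 dB.

128.2 dB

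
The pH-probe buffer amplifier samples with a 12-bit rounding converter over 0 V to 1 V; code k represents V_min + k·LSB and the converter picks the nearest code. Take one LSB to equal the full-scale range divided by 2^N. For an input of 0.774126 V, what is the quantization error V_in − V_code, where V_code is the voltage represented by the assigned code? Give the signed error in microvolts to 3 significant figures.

Full-scale range = 1 V. LSB = 1 V / 2^12 ≈ 244.1 µV.
Position in LSBs: (0.774126 − (0)) × 4096/1 = 3170.8201; rounding gives k = 3171.
Reconstructed level: 0 + 3171 × 1/4096 V = 0.7741699219 V.
V_in − V_code = 0.774126 − (0.7741699219) = −43.9 µV.

−43.9 µV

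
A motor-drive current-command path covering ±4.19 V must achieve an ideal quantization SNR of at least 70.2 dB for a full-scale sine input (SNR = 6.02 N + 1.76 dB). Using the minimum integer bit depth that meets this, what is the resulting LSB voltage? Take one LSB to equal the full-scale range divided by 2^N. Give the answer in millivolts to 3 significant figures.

2.05 mV

Range = 4.19 − (-4.19) = 8.38 V.
Solving 6.02 N ≥ 70.2 − 1.76: N ≥ 11.369. Round up → N = 12.
LSB = 8.38 V ÷ 2^12 = 8.38/4096 V = 2.05 mV.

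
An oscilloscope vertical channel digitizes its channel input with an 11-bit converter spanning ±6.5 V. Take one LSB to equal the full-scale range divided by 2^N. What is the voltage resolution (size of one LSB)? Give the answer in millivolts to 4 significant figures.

Full-scale range = 6.5 V − (-6.5 V) = 13 V.
There are 2^11 = 2048 steps.
LSB = 13 V ÷ 2^11 = 13/2048 V = 6.348 mV.

6.348 mV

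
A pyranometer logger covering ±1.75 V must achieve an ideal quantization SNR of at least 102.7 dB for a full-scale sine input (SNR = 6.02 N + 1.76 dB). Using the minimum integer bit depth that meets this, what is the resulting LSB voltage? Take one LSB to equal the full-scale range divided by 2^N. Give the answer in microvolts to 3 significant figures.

Full-scale range = 1.75 V − (-1.75 V) = 3.5 V.
6.02 N + 1.76 ≥ 102.7 gives N ≥ 16.767, so the minimum integer is 17.
One LSB is 3.5 V / 131072 = 26.7 µV.

26.7 µV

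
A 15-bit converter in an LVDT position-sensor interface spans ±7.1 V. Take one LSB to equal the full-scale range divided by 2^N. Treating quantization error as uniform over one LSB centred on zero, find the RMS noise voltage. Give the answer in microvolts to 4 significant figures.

Span: 7.1 V − (-7.1 V) = 14.2 V.
One LSB is 14.2 V / 32768 = 433.350 µV.
RMS of a uniform error over width LSB is LSB/√12 = 125.1 µV.

125.1 µV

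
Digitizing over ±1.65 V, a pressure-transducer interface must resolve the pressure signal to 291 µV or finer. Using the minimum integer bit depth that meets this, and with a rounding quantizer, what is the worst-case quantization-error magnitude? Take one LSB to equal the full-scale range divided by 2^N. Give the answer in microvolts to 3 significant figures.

Range = 1.65 − (-1.65) = 3.3 V.
Levels needed ≥ 3.3/291 µV = 11340. 2^14 = 16384 suffices, so N_min = 14.
LSB = 3.3 V ÷ 2^14 = 3.3/16384 V = 201.42 µV.
|e|_max = LSB/2 = 101 µV.

101 µV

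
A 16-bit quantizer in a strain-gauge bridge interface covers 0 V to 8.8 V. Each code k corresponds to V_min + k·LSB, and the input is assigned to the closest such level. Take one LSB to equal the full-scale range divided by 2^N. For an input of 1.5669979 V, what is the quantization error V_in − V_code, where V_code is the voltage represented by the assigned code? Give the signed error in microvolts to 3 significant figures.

V_FS = 8.8 V. LSB = 8.8 V / 2^16 ≈ 134.3 µV.
(V_in − V_min)/LSB = (1.5669979 − (0)) × 65536/8.8 = 11669.8607 → nearest code k = 11670.
V_code = V_min + k × range/2^16 = 0 + 11670 × 8.8/65536 = 1.5670166016 V.
V_in − V_code = 1.5669979 − (1.5670166016) = −18.7 µV.

−18.7 µV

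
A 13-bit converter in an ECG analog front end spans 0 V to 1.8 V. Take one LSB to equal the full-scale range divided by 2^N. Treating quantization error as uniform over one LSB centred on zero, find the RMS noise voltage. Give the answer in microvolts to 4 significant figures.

63.43 µV

Range is 1.8 V.
LSB = 1.8 V ÷ 2^13 = 1.8/8192 V = 219.727 µV.
V_rms = LSB/√12 = 219.727 µV / √12 = 63.43 µV.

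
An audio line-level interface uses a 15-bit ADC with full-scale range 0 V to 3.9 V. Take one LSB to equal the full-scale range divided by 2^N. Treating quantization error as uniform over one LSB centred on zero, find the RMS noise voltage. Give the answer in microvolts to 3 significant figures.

34.4 µV

Span = 3.9 V.
One LSB is 3.9 V / 32768 = 119.02 µV.
σ_q = LSB/√12 = 119.02 µV/3.4641 = 34.4 µV.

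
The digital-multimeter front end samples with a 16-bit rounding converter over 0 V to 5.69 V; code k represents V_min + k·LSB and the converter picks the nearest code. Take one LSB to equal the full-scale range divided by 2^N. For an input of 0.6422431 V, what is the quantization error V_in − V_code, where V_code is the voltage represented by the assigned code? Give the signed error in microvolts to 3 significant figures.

Span = 5.69 V. LSB = 5.69 V / 2^16 ≈ 86.82 µV.
Position in LSBs: (0.6422431 − (0)) × 65536/5.69 = 7397.1957; rounding gives k = 7397.
Reconstructed level: 0 + 7397 × 5.69/65536 V = 0.64222610474 V.
V_in − V_code = 0.6422431 − (0.64222610474) = +17.0 µV.

+17.0 µV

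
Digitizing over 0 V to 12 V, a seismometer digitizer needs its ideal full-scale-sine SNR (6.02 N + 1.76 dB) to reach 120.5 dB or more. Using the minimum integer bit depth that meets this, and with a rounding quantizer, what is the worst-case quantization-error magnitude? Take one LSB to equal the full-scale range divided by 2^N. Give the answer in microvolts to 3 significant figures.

Span = 12 V.
Solving 6.02 N ≥ 120.5 − 1.76: N ≥ 19.724. Round up → N = 20.
One LSB is 12 V / 1048576 = 11.444 µV.
Max error for round-to-nearest is LSB/2 = 5.72 µV.

5.72 µV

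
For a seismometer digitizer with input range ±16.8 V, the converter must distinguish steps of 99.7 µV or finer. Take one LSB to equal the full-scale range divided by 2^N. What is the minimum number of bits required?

19 bits

The full-scale span is 16.8 − (-16.8) = 33.6 V.
33.6 V / 99.7 µV = 337000. Since 2^18 = 262144 and 2^19 = 524288, N = 19.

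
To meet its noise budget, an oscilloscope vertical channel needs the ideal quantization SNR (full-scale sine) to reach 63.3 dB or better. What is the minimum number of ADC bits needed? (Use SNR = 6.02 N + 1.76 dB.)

N ≥ (63.3 − 1.76)/6.02 = 10.223 → N_min = 11.

11 bits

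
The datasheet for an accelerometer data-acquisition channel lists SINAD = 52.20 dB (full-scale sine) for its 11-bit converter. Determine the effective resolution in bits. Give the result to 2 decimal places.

ENOB = (52.20 − 1.76)/6.02 = 8.3787 bits.

8.38 bits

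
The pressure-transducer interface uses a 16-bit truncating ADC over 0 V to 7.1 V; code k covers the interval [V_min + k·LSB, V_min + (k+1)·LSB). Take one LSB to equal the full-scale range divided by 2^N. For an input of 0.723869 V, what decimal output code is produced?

V_FS = 7.1 V. LSB = 7.1 V / 2^16 ≈ 108.3 µV.
code = ⌊(V_in − V_min)/LSB⌋ = ⌊(V_in − V_min) × 2^16 / range⌋
     = ⌊(0.723869 − (0)) × 65536 / 7.1⌋ = ⌊0.723869 × 65536/7.1⌋
     = ⌊6681.617⌋ = 6681.

6681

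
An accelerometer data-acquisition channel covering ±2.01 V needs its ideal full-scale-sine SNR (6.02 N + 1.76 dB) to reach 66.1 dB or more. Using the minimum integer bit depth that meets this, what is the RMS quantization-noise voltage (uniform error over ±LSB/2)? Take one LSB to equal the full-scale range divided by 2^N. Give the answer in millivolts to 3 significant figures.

Full-scale range = 2.01 V − (-2.01 V) = 4.02 V.
N ≥ (66.1 − 1.76)/6.02 = 10.688 → N_min = 11.
LSB = 4.02 V / 2^11 = 1.9629 mV.
σ_q = LSB/√12 = 1.9629 mV/3.4641 = 0.567 mV.

0.567 mV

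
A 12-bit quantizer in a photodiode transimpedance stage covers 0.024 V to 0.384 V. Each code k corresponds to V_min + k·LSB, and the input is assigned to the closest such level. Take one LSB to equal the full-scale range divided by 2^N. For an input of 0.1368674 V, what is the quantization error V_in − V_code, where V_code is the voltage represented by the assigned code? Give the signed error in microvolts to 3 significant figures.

The full-scale span is 0.384 − (0.024) = 0.36 V. LSB = 0.36 V / 2^12 ≈ 87.89 µV.
(V_in − V_min)/LSB = (0.1368674 − (0.024)) × 4096/0.36 = 1284.1802 → nearest code k = 1284.
Reconstructed level: 0.024 + 1284 × 0.36/4096 V = 0.1368515625 V.
V_in − V_code = 0.1368674 − (0.1368515625) = +15.8 µV.

+15.8 µV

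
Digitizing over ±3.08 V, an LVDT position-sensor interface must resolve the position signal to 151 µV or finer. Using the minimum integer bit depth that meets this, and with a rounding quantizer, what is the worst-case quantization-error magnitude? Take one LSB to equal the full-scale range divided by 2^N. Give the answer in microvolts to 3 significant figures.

Full-scale range = 3.08 V − (-3.08 V) = 6.16 V.
Required number of levels: 6.16/151 µV = 40795; smallest N with 2^N ≥ that is 16.
LSB = 6.16 V / 2^16 = 93.994 µV.
|e|_max = LSB/2 = 47.0 µV.

47.0 µV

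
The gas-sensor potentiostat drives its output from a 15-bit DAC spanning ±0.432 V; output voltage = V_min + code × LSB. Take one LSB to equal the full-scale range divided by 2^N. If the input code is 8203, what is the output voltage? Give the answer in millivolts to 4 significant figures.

-215.7 mV

Range = 0.432 − (-0.432) = 0.864 V. LSB = 0.864 V / 2^15.
V_out = -0.432 + 8203 × (0.864/32768) V
      = -0.432 + 0.216290 = -0.215710 V.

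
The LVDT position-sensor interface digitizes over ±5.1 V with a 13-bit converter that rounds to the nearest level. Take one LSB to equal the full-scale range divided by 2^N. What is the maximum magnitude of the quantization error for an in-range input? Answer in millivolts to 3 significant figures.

0.623 mV

Range = 5.1 − (-5.1) = 10.2 V.
LSB = 10.2 V / 2^13 = 1.2451 mV.
Worst-case error for round-to-nearest is half an LSB: 0.623 mV.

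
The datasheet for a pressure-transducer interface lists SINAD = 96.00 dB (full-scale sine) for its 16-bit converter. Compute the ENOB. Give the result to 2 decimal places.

ENOB = (SINAD − 1.76) / 6.02 = (96.00 − 1.76) / 6.02 = 94.24 / 6.02 = 15.6545.

15.65 bits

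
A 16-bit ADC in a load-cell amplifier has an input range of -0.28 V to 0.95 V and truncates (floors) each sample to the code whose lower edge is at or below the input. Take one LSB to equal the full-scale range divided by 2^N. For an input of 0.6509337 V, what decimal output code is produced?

49601

Range = 0.95 − (-0.28) = 1.23 V. LSB = 1.23 V / 2^16 ≈ 18.77 µV.
(V_in − V_min) × 2^16/range = (0.6509337 − (-0.28)) × 65536/1.23 = 49601.359.
Floor → code = 49601.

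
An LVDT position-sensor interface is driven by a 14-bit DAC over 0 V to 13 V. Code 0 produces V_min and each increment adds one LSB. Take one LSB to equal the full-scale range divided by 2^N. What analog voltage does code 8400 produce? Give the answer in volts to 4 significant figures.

6.665 V

V_FS = 13 V. LSB = 13 V / 2^14.
V_out = 0 + 8400 × (13/16384) V
      = 0 + 6.66504 = 6.66504 V.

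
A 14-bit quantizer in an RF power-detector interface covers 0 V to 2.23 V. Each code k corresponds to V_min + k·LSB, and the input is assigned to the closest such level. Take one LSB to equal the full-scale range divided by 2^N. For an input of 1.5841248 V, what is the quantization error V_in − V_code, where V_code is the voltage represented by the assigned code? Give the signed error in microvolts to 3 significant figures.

V_FS = 2.23 V. LSB = 2.23 V / 2^14 ≈ 136.1 µV.
Position in LSBs: (1.5841248 − (0)) × 16384/2.23 = 11638.6999; rounding gives k = 11639.
V_code = 0 + (11639/16384) × 2.23 = 1.5841656494 V.
Error = V_in − V_code = 1.5841248 − (1.5841656494) = −40.8 µV.

−40.8 µV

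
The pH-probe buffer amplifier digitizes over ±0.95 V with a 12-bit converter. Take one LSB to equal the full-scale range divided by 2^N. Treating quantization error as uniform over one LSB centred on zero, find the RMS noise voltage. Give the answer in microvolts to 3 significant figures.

134 µV

Range = 0.95 − (-0.95) = 1.9 V.
Step size = 1.9/4096 V = 463.87 µV.
For a uniform distribution on [−LSB/2, +LSB/2], V_rms = LSB/√12 = 463.87 µV/3.4641 = 134 µV.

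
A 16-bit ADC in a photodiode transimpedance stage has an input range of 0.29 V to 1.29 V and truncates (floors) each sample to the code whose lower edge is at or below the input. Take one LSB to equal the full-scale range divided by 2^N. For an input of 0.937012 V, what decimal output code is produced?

The full-scale span is 1.29 − (0.29) = 1 V. LSB = 1 V / 2^16 ≈ 15.26 µV.
V_in − V_min = 0.937012 − (0.29) = 0.647012 V.
Divide by LSB: 0.647012 × 65536/1 = 42402.5784.
Truncating gives code 42402.

42402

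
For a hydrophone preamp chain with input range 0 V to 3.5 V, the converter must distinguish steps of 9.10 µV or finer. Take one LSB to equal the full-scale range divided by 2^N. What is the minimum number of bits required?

19 bits

Range is 3.5 V.
Required number of levels: 3.5/9.10 µV = 384620; smallest N with 2^N ≥ that is 19.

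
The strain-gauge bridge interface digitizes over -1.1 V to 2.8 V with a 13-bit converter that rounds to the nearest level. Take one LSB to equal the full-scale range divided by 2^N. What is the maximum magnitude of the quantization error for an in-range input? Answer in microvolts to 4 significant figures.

The full-scale span is 2.8 − (-1.1) = 3.9 V.
Step size = 3.9/8192 V = 476.074 µV.
A rounding quantizer has |error| ≤ LSB/2 = 238.0 µV.

238.0 µV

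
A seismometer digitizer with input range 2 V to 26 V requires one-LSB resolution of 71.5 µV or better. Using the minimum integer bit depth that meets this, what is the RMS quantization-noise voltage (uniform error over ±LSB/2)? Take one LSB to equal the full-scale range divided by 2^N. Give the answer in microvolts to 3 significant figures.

The full-scale span is 26 − (2) = 24 V.
Required number of levels: 24/71.5 µV = 335660; smallest N with 2^N ≥ that is 19.
Step size = 24/524288 V = 45.776 µV.
V_rms = LSB/√12 = 13.2 µV.

13.2 µV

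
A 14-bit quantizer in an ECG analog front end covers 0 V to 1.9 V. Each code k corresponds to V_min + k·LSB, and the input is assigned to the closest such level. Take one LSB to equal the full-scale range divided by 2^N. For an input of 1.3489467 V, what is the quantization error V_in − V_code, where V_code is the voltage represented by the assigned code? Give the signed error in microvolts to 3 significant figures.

V_FS = 1.9 V. LSB = 1.9 V / 2^14 ≈ 116.0 µV.
(1.3489467 − (0)) / LSB = 1.3489467 × 16384/1.9 = 11632.1804. Nearest integer: k = 11632.
V_code = 0 + (11632/16384) × 1.9 = 1.3489257813 V.
Error = V_in − V_code = 1.3489467 − (1.3489257813) = +20.9 µV.

+20.9 µV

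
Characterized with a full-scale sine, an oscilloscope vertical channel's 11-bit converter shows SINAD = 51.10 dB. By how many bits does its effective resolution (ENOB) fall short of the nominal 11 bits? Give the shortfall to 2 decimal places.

N_eff = (51.10 − 1.76)/6.02 = 8.1960 bits.
Shortfall = 11 − 8.1960 = 2.8040 bits.

2.80 bits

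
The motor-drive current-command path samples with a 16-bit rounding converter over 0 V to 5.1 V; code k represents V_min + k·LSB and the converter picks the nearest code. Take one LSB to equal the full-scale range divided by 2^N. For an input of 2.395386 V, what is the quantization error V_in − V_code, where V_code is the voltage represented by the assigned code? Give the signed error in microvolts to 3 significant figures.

+14.0 µV

Span = 5.1 V. LSB = 5.1 V / 2^16 ≈ 77.82 µV.
Position in LSBs: (2.395386 − (0)) × 65536/5.1 = 30781.1798; rounding gives k = 30781.
V_code = V_min + k × range/2^16 = 0 + 30781 × 5.1/65536 = 2.3953720093 V.
V_in − V_code = 2.395386 − (2.3953720093) = +14.0 µV.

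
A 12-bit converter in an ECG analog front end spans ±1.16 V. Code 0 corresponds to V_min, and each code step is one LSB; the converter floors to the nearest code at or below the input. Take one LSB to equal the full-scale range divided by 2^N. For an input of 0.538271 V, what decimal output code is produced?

The full-scale span is 1.16 − (-1.16) = 2.32 V. LSB = 2.32 V / 2^12 ≈ 0.5664 mV.
(V_in − V_min) × 2^12/range = (0.538271 − (-1.16)) × 4096/2.32 = 2998.327.
Floor → code = 2998.

2998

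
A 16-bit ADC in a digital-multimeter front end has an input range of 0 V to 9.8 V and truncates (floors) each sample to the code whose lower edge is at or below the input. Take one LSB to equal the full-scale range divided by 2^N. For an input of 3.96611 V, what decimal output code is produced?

26522

Full-scale range = 9.8 V. LSB = 9.8 V / 2^16 ≈ 149.5 µV.
code = ⌊(V_in − V_min)/LSB⌋ = ⌊(V_in − V_min) × 2^16 / range⌋
     = ⌊(3.96611 − (0)) × 65536 / 9.8⌋ = ⌊3.96611 × 65536/9.8⌋
     = ⌊26522.754⌋ = 26522.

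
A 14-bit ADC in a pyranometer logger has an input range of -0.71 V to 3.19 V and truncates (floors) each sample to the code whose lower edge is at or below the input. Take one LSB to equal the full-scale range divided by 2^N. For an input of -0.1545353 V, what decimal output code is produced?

2333

Span: 3.19 V − (-0.71 V) = 3.9 V. LSB = 3.9 V / 2^14 ≈ 238.0 µV.
V_in − V_min = -0.1545353 − (-0.71) = 0.5554647 V.
Divide by LSB: 0.5554647 × 16384/3.9 = 2333.5214.
Truncating gives code 2333.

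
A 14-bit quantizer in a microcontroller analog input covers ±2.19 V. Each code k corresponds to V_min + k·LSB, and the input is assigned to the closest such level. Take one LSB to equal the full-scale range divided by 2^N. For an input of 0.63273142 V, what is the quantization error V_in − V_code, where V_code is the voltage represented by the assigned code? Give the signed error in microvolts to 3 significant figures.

Range = 2.19 − (-2.19) = 4.38 V. LSB = 4.38 V / 2^14 ≈ 267.3 µV.
(0.63273142 − (-2.19)) / LSB = 2.82273142 × 16384/4.38 = 10558.8200. Nearest integer: k = 10559.
Reconstructed level: -2.19 + 10559 × 4.38/16384 V = 0.63277954102 V.
V_in − V_code = 0.63273142 − (0.63277954102) = −48.1 µV.

−48.1 µV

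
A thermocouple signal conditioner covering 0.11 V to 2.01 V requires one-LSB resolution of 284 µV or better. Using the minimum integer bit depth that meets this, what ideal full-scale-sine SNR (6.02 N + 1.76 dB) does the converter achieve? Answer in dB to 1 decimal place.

Span: 2.01 V − (0.11 V) = 1.9 V.
1.9 V / 284 µV = 6690. Since 2^12 = 4096 and 2^13 = 8192, N = 13.
Ideal SNR at N = 13: 6.02·13 + 1.76 = 80.0 dB.

80.0 dB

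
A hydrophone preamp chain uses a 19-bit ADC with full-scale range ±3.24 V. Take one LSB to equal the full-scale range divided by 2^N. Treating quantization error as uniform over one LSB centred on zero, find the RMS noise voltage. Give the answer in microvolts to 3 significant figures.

3.57 µV

Span: 3.24 V − (-3.24 V) = 6.48 V.
LSB = 6.48 V / 2^19 = 12.360 µV.
For a uniform distribution on [−LSB/2, +LSB/2], V_rms = LSB/√12 = 12.360 µV/3.4641 = 3.57 µV.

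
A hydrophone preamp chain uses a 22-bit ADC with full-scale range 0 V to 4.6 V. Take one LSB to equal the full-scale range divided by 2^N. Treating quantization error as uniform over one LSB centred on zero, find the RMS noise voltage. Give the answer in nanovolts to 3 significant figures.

317 nV

Span = 4.6 V.
LSB = 4.6 V / 2^22 = 1.0967 µV.
σ_q = LSB/√12 = 1.0967 µV/3.4641 = 317 nV.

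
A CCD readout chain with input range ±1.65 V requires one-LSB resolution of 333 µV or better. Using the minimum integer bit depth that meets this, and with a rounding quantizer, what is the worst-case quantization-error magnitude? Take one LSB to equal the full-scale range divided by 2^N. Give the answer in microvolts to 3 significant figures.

101 µV

Range = 1.65 − (-1.65) = 3.3 V.
Need 2^N ≥ 3.3 V / 333 µV = 9910 → N_min = 14.
Step size = 3.3/16384 V = 201.42 µV.
Max error for round-to-nearest is LSB/2 = 101 µV.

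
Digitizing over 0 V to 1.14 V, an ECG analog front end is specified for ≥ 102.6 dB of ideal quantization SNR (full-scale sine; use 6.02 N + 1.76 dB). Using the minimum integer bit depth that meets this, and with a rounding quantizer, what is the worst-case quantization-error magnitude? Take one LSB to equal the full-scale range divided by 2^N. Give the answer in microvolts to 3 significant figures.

Full-scale range = 1.14 V.
N ≥ (102.6 − 1.76)/6.02 = 16.751 → N_min = 17.
One LSB is 1.14 V / 131072 = 8.6975 µV.
|e|_max = LSB/2 = 4.35 µV.

4.35 µV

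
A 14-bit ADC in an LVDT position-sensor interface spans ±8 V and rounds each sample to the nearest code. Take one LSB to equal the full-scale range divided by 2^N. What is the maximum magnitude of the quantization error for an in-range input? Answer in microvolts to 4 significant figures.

Span: 8 V − (-8 V) = 16 V.
Step size = 16/16384 V = 0.976563 mV.
A rounding quantizer has |error| ≤ LSB/2 = 488.3 µV.

488.3 µV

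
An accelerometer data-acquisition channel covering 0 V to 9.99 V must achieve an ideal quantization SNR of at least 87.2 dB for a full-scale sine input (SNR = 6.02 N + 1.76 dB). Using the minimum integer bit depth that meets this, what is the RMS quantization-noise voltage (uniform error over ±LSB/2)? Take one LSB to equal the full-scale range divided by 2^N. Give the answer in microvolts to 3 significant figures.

Full-scale range = 9.99 V.
Solving 6.02 N ≥ 87.2 − 1.76: N ≥ 14.193. Round up → N = 15.
One LSB is 9.99 V / 32768 = 304.87 µV.
σ_q = LSB/√12 = 304.87 µV/3.4641 = 88.0 µV.

88.0 µV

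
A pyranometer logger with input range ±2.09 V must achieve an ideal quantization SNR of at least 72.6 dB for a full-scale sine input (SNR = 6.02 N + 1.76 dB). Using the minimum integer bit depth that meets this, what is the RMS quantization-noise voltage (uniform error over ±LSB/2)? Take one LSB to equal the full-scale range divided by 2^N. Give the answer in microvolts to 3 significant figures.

295 µV

Full-scale range = 2.09 V − (-2.09 V) = 4.18 V.
Required N = ⌈(72.6 − 1.76)/6.02⌉ = ⌈11.767⌉ = 12.
One LSB is 4.18 V / 4096 = 1.0205 mV.
σ_q = LSB/√12 = 1.0205 mV/3.4641 = 295 µV.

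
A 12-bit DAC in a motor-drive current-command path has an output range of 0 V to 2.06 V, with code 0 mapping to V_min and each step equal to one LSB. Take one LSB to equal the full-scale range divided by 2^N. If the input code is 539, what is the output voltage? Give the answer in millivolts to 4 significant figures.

Range is 2.06 V. LSB = 2.06 V / 2^12.
V_out = 0 + 539 × (2.06/4096) V
      = 0 V + 0.271079 V = 0.271079 V.

271.1 mV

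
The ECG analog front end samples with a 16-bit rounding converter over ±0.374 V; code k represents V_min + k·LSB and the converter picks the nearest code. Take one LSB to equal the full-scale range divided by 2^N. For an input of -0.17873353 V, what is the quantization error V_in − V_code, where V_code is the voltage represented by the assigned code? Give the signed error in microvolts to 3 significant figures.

Span: 0.374 V − (-0.374 V) = 0.748 V. LSB = 0.748 V / 2^16 ≈ 11.41 µV.
(-0.17873353 − (-0.374)) / LSB = 0.19526647 × 65536/0.748 = 17108.2665. Nearest integer: k = 17108.
V_code = V_min + k × range/2^16 = -0.374 + 17108 × 0.748/65536 = -0.17873657227 V.
e = -0.17873353 − (-0.17873657227) = +3.04 µV.

+3.04 µV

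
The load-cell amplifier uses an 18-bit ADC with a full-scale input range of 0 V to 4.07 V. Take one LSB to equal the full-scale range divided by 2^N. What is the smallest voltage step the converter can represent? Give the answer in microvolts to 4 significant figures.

Range is 4.07 V.
There are 2^18 = 262144 steps.
One LSB is 4.07 V / 262144 = 15.53 µV.

15.53 µV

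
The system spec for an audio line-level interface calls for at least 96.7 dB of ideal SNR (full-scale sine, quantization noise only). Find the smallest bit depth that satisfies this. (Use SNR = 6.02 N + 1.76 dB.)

16 bits

N ≥ (96.7 − 1.76)/6.02 = 15.771 → N_min = 16.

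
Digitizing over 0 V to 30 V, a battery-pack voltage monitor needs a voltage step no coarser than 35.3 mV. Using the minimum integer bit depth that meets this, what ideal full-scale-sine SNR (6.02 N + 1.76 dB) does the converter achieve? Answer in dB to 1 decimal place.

62.0 dB

V_FS = 30 V.
30 V / 35.3 mV = 849.9. Since 2^9 = 512 and 2^10 = 1024, N = 10.
6.02(10) + 1.76 = 61.96 dB.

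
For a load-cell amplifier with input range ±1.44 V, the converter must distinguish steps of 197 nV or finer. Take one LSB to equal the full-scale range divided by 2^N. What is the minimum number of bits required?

The full-scale span is 1.44 − (-1.44) = 2.88 V.
Need 2^N ≥ 2.88 V / 197 nV = 1.462e7 → N_min = 24.

24 bits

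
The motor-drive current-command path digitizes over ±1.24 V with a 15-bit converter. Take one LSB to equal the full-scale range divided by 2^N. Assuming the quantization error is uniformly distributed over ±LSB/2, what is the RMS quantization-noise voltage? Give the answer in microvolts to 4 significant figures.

21.85 µV

Range = 1.24 − (-1.24) = 2.48 V.
Step size = 2.48/32768 V = 75.6836 µV.
σ_q = LSB/√12 = 75.6836 µV/3.4641 = 21.85 µV.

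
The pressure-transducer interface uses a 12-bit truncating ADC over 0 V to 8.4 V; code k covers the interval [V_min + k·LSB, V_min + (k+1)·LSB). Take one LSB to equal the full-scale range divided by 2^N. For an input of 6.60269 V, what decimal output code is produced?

Range is 8.4 V. LSB = 8.4 V / 2^12 ≈ 2.051 mV.
code = ⌊(V_in − V_min)/LSB⌋ = ⌊(V_in − V_min) × 2^12 / range⌋
     = ⌊(6.60269 − (0)) × 4096 / 8.4⌋ = ⌊6.60269 × 4096/8.4⌋
     = ⌊3219.597⌋ = 3219.

3219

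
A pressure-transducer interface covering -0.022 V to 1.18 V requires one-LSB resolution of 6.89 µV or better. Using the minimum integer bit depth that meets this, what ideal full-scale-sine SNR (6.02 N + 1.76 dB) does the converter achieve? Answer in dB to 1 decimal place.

110.1 dB

The full-scale span is 1.18 − (-0.022) = 1.202 V.
Need 2^N ≥ 1.202 V / 6.89 µV = 174500 → N_min = 18.
SNR = 6.02 × 18 + 1.76 = 110.12 dB.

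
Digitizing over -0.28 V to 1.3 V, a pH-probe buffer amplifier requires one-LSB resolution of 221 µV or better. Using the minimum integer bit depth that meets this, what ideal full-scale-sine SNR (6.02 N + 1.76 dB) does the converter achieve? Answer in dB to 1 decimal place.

The full-scale span is 1.3 − (-0.28) = 1.58 V.
Need 2^N ≥ 1.58 V / 221 µV = 7149 → N_min = 13.
Ideal SNR at N = 13: 6.02·13 + 1.76 = 80.0 dB.

80.0 dB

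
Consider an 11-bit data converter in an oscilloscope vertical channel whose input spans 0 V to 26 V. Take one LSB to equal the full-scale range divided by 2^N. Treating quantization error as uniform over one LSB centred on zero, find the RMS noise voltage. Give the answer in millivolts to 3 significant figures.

Span = 26 V.
LSB = 26 V ÷ 2^11 = 26/2048 V = 12.695 mV.
σ_q = LSB/√12 = 12.695 mV/3.4641 = 3.66 mV.

3.66 mV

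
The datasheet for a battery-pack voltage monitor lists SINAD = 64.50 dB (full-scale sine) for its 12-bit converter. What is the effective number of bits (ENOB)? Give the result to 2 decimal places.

10.42 bits

ENOB = (64.50 − 1.76)/6.02 = 10.4219 bits.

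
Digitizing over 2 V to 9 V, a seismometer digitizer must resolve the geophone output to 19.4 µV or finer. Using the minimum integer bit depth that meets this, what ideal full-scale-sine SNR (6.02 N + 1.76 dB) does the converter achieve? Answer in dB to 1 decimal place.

116.1 dB

Span: 9 V − (2 V) = 7 V.
Levels needed ≥ 7/19.4 µV = 360800. 2^19 = 524288 suffices, so N_min = 19.
Ideal SNR at N = 19: 6.02·19 + 1.76 = 116.1 dB.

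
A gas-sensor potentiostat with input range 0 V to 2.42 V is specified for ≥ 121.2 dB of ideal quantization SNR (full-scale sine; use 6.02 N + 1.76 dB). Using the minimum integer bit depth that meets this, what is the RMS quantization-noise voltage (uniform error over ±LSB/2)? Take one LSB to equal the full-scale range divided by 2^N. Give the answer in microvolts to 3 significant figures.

Full-scale range = 2.42 V.
N ≥ (121.2 − 1.76)/6.02 = 19.841 → N_min = 20.
One LSB is 2.42 V / 1048576 = 2.3079 µV.
σ_q = LSB/√12 = 2.3079 µV/3.4641 = 0.666 µV.

0.666 µV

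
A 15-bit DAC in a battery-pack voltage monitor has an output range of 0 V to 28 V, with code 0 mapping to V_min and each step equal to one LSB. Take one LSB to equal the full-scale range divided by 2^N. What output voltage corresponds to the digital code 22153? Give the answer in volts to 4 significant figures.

18.93 V

Full-scale range = 28 V. LSB = 28 V / 2^15.
V_out = 0 + 22153 × (28/32768) V
      = 0 V + 18.9296 V = 18.9296 V.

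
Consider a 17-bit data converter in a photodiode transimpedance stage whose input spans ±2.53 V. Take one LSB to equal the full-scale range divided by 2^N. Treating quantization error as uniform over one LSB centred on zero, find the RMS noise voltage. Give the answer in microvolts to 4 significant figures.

11.14 µV

The full-scale span is 2.53 − (-2.53) = 5.06 V.
Step size = 5.06/131072 V = 38.6047 µV.
RMS of a uniform error over width LSB is LSB/√12 = 11.14 µV.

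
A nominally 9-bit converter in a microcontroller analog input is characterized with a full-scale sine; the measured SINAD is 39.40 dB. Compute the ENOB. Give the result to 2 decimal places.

ENOB = (39.40 − 1.76)/6.02 = 6.2525 bits.

6.25 bits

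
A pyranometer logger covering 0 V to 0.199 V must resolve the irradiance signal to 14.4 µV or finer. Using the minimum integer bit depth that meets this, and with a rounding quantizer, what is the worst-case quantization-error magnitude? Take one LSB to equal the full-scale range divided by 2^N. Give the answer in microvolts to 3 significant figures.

6.07 µV

Full-scale range = 0.199 V.
Required number of levels: 0.199/14.4 µV = 13819; smallest N with 2^N ≥ that is 14.
LSB = 0.199 V / 2^14 = 12.146 µV.
Max error for round-to-nearest is LSB/2 = 6.07 µV.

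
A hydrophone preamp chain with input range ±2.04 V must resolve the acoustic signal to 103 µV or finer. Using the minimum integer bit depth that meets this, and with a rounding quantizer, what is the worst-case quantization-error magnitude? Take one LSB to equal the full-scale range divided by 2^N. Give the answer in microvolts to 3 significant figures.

31.1 µV

Full-scale range = 2.04 V − (-2.04 V) = 4.08 V.
Levels needed ≥ 4.08/103 µV = 39610. 2^16 = 65536 suffices, so N_min = 16.
LSB = 4.08 V / 2^16 = 62.256 µV.
Half an LSB is 31.1 µV.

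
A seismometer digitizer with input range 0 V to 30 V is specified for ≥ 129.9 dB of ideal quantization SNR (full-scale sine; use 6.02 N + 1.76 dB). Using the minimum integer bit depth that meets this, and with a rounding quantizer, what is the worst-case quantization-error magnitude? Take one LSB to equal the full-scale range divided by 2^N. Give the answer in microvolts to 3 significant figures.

3.58 µV

Span = 30 V.
Required N = ⌈(129.9 − 1.76)/6.02⌉ = ⌈21.286⌉ = 22.
LSB = 30 V / 2^22 = 7.1526 µV.
Half an LSB is 3.58 µV.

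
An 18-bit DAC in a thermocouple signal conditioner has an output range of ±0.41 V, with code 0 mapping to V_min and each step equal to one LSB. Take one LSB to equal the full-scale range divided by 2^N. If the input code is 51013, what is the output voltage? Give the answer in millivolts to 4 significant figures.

Range = 0.41 − (-0.41) = 0.82 V. LSB = 0.82 V / 2^18.
V_out = V_min + code × LSB = -0.41 V + 51013 × 0.82 V / 262144
      = -0.41 + 0.159571 = -0.250429 V.

-250.4 mV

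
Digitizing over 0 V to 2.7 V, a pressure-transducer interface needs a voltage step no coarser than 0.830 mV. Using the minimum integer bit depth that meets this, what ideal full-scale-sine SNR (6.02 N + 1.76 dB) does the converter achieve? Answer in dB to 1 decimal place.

Span = 2.7 V.
Levels needed ≥ 2.7/0.830 mV = 3253. 2^12 = 4096 suffices, so N_min = 12.
Ideal SNR at N = 12: 6.02·12 + 1.76 = 74.0 dB.

74.0 dB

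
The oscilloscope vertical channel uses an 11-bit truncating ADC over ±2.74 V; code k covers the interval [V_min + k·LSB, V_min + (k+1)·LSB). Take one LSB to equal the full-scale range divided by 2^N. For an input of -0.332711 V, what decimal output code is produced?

899

Span: 2.74 V − (-2.74 V) = 5.48 V. LSB = 5.48 V / 2^11 ≈ 2.676 mV.
(V_in − V_min) × 2^11/range = (-0.332711 − (-2.74)) × 2048/5.48 = 899.658.
Floor → code = 899.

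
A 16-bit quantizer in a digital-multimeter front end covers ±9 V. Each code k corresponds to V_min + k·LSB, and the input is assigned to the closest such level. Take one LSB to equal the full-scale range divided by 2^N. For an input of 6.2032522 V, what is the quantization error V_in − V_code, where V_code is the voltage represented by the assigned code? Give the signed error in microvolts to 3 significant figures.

+96.7 µV

Span: 9 V − (-9 V) = 18 V. LSB = 18 V / 2^16 ≈ 274.7 µV.
(V_in − V_min)/LSB = (6.2032522 − (-9)) × 65536/18 = 55353.3520 → nearest code k = 55353.
V_code = -9 + (55353/65536) × 18 = 6.2031555176 V.
V_in − V_code = 6.2032522 − (6.2031555176) = +96.7 µV.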